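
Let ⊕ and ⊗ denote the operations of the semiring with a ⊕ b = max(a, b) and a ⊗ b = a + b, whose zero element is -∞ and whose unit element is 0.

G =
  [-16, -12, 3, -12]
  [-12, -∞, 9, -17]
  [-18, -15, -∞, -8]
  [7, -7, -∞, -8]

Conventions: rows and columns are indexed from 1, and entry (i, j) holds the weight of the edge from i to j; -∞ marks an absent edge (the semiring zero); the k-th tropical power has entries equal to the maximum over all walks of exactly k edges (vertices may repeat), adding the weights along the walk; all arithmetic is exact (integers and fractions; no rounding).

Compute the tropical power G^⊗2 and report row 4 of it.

G^⊗2:
  [-5, -12, -3, -5]
  [-9, -6, -9, 1]
  [-1, -15, -6, -16]
  [-1, -5, 10, -5]
Answer: row 4 of G^⊗2 = [-1, -5, 10, -5]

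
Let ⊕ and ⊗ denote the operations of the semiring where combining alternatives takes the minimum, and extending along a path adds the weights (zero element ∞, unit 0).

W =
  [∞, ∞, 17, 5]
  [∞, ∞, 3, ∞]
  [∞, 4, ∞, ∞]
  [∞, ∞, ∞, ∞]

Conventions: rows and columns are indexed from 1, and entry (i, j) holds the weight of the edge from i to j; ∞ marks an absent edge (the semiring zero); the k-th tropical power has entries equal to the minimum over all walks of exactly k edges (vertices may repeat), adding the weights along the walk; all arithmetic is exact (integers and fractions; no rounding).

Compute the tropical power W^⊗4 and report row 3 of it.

W^⊗2:
  [∞, 21, ∞, ∞]
  [∞, 7, ∞, ∞]
  [∞, ∞, 7, ∞]
  [∞, ∞, ∞, ∞]
W^⊗3:
  [∞, ∞, 24, ∞]
  [∞, ∞, 10, ∞]
  [∞, 11, ∞, ∞]
  [∞, ∞, ∞, ∞]
W^⊗4:
  [∞, 28, ∞, ∞]
  [∞, 14, ∞, ∞]
  [∞, ∞, 14, ∞]
  [∞, ∞, ∞, ∞]
Answer: row 3 of W^⊗4 = [∞, ∞, 14, ∞]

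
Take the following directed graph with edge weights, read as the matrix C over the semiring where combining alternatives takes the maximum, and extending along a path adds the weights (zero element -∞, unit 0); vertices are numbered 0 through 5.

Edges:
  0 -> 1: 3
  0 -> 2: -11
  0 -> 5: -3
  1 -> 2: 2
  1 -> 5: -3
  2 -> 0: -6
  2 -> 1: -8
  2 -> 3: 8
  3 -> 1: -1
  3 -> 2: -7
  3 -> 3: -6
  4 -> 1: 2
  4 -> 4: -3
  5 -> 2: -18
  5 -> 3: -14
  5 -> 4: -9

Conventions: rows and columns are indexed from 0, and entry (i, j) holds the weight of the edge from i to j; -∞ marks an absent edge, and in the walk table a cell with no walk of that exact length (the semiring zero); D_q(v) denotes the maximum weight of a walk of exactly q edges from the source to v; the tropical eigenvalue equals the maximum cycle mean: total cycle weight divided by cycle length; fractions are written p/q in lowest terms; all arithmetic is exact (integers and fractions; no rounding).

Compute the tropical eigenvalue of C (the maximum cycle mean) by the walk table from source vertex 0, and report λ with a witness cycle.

q=0: [0, -∞, -∞, -∞, -∞, -∞]
q=1: [-∞, 3, -11, -∞, -∞, -3]
q=2: [-17, -19, 5, -3, -12, 0]
q=3: [-1, -3, -10, 13, -9, -20]
q=4: [-16, 12, 6, 7, -12, -4]
q=5: [0, 6, 14, 14, -13, 9]
q=6: [8, 13, 8, 22, 0, 3]
Optimal cycle mean attained by: cycle 1->2->3->1, total 2 + 8 + (-1), length 3.
Answer: λ = 3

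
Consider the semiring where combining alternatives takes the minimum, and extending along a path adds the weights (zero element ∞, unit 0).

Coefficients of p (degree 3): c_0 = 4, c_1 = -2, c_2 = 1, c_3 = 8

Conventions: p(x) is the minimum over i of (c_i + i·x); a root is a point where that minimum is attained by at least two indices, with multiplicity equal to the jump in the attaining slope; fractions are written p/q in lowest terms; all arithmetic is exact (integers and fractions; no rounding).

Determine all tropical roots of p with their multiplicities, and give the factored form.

hull edge (i=0, c=4) to (i=1, c=-2): slope -6, span 1
hull edge (i=1, c=-2) to (i=2, c=1): slope 3, span 1
hull edge (i=2, c=1) to (i=3, c=8): slope 7, span 1
Factored form: p(x) = 8 ⊗ (x ⊕ (-7)) ⊗ (x ⊕ (-3)) ⊗ (x ⊕ 6)
Answer: roots = -7 (mult 1), -3 (mult 1), 6 (mult 1)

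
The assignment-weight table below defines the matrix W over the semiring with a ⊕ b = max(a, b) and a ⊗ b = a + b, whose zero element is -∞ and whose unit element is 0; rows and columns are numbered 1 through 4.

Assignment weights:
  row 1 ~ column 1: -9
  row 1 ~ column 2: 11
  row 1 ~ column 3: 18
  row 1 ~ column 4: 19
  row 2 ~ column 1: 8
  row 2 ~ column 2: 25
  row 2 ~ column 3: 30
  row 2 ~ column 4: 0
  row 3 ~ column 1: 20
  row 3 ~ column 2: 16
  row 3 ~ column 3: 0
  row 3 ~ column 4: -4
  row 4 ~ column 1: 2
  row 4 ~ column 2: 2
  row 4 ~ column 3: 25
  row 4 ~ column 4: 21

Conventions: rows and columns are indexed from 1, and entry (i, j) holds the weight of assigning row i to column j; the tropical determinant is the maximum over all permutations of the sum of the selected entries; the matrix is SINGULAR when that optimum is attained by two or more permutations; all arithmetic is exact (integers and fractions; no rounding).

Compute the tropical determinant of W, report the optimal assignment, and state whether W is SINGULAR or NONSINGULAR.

σ = (1, 2, 3, 4): (-9) + 25 + 0 + 21 = 37
σ = (1, 2, 4, 3): (-9) + 25 + (-4) + 25 = 37
σ = (1, 3, 2, 4): (-9) + 30 + 16 + 21 = 58
σ = (1, 3, 4, 2): (-9) + 30 + (-4) + 2 = 19
σ = (1, 4, 2, 3): (-9) + 0 + 16 + 25 = 32
σ = (1, 4, 3, 2): (-9) + 0 + 0 + 2 = -7
σ = (2, 1, 3, 4): 11 + 8 + 0 + 21 = 40
σ = (2, 1, 4, 3): 11 + 8 + (-4) + 25 = 40
σ = (2, 3, 1, 4): 11 + 30 + 20 + 21 = 82
σ = (2, 3, 4, 1): 11 + 30 + (-4) + 2 = 39
σ = (2, 4, 1, 3): 11 + 0 + 20 + 25 = 56
σ = (2, 4, 3, 1): 11 + 0 + 0 + 2 = 13
σ = (3, 1, 2, 4): 18 + 8 + 16 + 21 = 63
σ = (3, 1, 4, 2): 18 + 8 + (-4) + 2 = 24
σ = (3, 2, 1, 4): 18 + 25 + 20 + 21 = 84
σ = (3, 2, 4, 1): 18 + 25 + (-4) + 2 = 41
σ = (3, 4, 1, 2): 18 + 0 + 20 + 2 = 40
σ = (3, 4, 2, 1): 18 + 0 + 16 + 2 = 36
σ = (4, 1, 2, 3): 19 + 8 + 16 + 25 = 68
σ = (4, 1, 3, 2): 19 + 8 + 0 + 2 = 29
σ = (4, 2, 1, 3): 19 + 25 + 20 + 25 = 89
σ = (4, 2, 3, 1): 19 + 25 + 0 + 2 = 46
σ = (4, 3, 1, 2): 19 + 30 + 20 + 2 = 71
σ = (4, 3, 2, 1): 19 + 30 + 16 + 2 = 67
Optimal value attained by: σ = (4, 2, 1, 3).
Answer: det⊕(W) = 89; verdict: NONSINGULAR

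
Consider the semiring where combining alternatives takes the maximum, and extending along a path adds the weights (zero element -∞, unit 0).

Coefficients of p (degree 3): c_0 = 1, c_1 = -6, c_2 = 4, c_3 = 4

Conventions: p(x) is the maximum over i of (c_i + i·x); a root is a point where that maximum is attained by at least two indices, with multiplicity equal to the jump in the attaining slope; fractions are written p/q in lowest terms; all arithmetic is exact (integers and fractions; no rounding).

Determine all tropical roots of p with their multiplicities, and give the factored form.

hull edge (i=0, c=1) to (i=2, c=4): slope 3/2, span 2
hull edge (i=2, c=4) to (i=3, c=4): slope 0, span 1
Factored form: p(x) = 4 ⊗ (x ⊕ (-3/2)) ⊗ (x ⊕ (-3/2)) ⊗ (x ⊕ 0)
Answer: roots = -3/2 (mult 2), 0 (mult 1)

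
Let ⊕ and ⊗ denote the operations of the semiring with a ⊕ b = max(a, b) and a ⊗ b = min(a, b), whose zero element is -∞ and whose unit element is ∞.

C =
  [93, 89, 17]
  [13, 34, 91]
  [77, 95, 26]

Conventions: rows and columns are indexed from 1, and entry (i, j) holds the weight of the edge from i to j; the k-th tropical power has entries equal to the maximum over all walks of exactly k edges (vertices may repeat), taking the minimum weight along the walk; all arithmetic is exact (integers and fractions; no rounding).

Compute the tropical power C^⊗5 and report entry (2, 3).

C^⊗2:
  [93, 89, 89]
  [77, 91, 34]
  [77, 77, 91]
C^⊗3:
  [93, 89, 89]
  [77, 77, 91]
  [77, 91, 77]
C^⊗4:
  [93, 89, 89]
  [77, 91, 77]
  [77, 77, 91]
C^⊗5:
  [93, 89, 89]
  [77, 77, 91]
  [77, 91, 77]
Key observation: the optimum is the walk 2->3->2->3->2->3, with weight 91 min 95 min 91 min 95 min 91 = 91.
Optimal value attained by: walk 2->3->2->3->2->3.
Answer: (C^⊗5)[2][3] = 91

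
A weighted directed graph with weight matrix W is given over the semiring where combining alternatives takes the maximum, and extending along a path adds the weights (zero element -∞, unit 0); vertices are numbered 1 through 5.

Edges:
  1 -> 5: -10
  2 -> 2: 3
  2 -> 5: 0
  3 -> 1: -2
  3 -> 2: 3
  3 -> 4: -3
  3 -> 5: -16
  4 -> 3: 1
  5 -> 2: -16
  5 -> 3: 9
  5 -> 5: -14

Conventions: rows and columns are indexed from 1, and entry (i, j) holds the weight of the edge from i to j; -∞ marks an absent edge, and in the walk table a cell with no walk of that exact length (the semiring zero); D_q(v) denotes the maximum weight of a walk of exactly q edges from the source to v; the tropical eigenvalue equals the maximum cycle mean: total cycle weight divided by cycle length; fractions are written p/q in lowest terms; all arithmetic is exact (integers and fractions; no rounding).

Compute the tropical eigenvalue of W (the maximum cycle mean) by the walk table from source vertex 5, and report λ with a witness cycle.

q=0: [-∞, -∞, -∞, -∞, 0]
q=1: [-∞, -16, 9, -∞, -14]
q=2: [7, 12, -5, 6, -7]
q=3: [-7, 15, 7, -8, 12]
q=4: [5, 18, 21, 4, 15]
q=5: [19, 24, 24, 18, 18]
Optimal cycle mean attained by: cycle 2->5->3->2, total 0 + 9 + 3, length 3.
Answer: λ = 4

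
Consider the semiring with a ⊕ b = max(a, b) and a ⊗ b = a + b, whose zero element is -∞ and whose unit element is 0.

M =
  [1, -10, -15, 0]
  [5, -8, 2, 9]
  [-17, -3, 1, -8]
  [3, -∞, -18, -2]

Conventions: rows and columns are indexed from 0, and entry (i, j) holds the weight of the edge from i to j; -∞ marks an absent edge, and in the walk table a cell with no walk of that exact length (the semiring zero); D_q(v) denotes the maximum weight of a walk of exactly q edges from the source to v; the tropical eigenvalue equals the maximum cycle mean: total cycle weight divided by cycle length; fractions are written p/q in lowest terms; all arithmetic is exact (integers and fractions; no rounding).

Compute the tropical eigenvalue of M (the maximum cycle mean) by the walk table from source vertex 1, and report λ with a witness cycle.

q=0: [-∞, 0, -∞, -∞]
q=1: [5, -8, 2, 9]
q=2: [12, -1, 3, 7]
q=3: [13, 2, 4, 12]
q=4: [15, 3, 5, 13]
Optimal cycle mean attained by: cycle 0->3->0, total 0 + 3, length 2.
Answer: λ = 3/2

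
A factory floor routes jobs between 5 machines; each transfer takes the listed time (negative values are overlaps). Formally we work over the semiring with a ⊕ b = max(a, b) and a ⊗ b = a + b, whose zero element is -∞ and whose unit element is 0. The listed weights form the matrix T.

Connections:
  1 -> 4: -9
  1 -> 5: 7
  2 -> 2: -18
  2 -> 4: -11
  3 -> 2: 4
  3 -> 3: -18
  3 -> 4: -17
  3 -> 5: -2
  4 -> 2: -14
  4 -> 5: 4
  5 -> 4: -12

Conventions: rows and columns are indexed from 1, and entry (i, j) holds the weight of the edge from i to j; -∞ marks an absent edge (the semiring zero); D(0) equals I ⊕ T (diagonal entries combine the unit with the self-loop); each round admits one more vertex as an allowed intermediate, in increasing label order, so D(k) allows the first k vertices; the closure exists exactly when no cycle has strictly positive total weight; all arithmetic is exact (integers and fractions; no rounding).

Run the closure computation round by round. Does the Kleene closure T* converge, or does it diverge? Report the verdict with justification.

D(0):
  [0, -∞, -∞, -9, 7]
  [-∞, 0, -∞, -11, -∞]
  [-∞, 4, 0, -17, -2]
  [-∞, -14, -∞, 0, 4]
  [-∞, -∞, -∞, -12, 0]
D(1):
  [0, -∞, -∞, -9, 7]
  [-∞, 0, -∞, -11, -∞]
  [-∞, 4, 0, -17, -2]
  [-∞, -14, -∞, 0, 4]
  [-∞, -∞, -∞, -12, 0]
D(2):
  [0, -∞, -∞, -9, 7]
  [-∞, 0, -∞, -11, -∞]
  [-∞, 4, 0, -7, -2]
  [-∞, -14, -∞, 0, 4]
  [-∞, -∞, -∞, -12, 0]
D(3):
  [0, -∞, -∞, -9, 7]
  [-∞, 0, -∞, -11, -∞]
  [-∞, 4, 0, -7, -2]
  [-∞, -14, -∞, 0, 4]
  [-∞, -∞, -∞, -12, 0]
D(4):
  [0, -23, -∞, -9, 7]
  [-∞, 0, -∞, -11, -7]
  [-∞, 4, 0, -7, -2]
  [-∞, -14, -∞, 0, 4]
  [-∞, -26, -∞, -12, 0]
D(5):
  [0, -19, -∞, -5, 7]
  [-∞, 0, -∞, -11, -7]
  [-∞, 4, 0, -7, -2]
  [-∞, -14, -∞, 0, 4]
  [-∞, -26, -∞, -12, 0]
Key observation: every diagonal entry stays at the unit through all rounds, so no improving cycle exists.
Answer: CONVERGES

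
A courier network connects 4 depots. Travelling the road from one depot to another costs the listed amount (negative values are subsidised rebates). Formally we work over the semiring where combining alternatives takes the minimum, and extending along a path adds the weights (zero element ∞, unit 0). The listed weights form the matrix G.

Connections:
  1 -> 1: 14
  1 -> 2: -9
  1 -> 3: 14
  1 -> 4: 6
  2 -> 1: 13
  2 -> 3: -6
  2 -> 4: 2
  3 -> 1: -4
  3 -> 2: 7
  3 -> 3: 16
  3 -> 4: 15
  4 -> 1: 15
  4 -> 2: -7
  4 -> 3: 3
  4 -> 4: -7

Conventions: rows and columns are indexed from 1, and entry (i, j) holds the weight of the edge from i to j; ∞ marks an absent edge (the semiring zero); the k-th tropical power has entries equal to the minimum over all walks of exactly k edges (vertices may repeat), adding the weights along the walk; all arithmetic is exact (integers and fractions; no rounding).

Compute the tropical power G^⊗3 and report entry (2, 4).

G^⊗2:
  [4, -1, -15, -7]
  [-10, -5, 5, -5]
  [10, -13, 1, 2]
  [-1, -14, -13, -14]
G^⊗3:
  [-19, -14, -7, -14]
  [1, -19, -11, -12]
  [-3, -5, -19, -11]
  [-17, -21, -20, -21]
Key observation: the optimum is the walk 2->4->4->4, with weight 2 + (-7) + (-7) = -12.
Optimal value attained by: walk 2->4->4->4.
Answer: (G^⊗3)[2][4] = -12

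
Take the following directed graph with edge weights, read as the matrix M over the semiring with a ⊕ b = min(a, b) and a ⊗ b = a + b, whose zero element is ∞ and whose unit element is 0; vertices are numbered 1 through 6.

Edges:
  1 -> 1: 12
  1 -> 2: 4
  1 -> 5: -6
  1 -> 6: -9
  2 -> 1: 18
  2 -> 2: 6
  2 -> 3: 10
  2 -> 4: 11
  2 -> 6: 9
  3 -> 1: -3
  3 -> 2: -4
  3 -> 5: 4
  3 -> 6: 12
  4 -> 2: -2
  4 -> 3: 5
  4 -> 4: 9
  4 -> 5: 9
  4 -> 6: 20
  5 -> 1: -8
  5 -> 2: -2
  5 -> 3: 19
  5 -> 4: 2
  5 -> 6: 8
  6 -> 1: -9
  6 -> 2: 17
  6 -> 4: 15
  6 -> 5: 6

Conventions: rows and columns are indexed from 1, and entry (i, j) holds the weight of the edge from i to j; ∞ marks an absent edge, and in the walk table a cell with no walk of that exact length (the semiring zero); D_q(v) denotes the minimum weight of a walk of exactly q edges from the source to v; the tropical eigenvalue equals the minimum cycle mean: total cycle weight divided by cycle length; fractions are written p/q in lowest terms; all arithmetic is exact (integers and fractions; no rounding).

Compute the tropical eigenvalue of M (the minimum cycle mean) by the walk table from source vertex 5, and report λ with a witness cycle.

q=0: [∞, ∞, ∞, ∞, 0, ∞]
q=1: [-8, -2, 19, 2, ∞, 8]
q=2: [-1, -4, 7, 9, -14, -17]
q=3: [-26, -16, 5, -12, -11, -10]
q=4: [-19, -22, -7, -9, -32, -35]
q=5: [-44, -34, -13, -30, -29, -28]
q=6: [-37, -40, -25, -27, -50, -53]
Optimal cycle mean attained by: cycle 1->6->1, total (-9) + (-9), length 2.
Answer: λ = -9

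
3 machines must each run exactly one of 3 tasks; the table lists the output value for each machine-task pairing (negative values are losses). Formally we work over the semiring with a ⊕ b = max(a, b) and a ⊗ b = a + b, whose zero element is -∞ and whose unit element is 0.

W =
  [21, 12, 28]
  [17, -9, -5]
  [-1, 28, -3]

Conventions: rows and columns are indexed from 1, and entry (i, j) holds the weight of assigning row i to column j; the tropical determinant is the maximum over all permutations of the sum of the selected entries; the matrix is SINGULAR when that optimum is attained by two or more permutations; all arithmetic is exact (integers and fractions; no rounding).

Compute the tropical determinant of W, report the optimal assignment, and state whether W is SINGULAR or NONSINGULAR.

σ = (1, 2, 3): 21 + (-9) + (-3) = 9
σ = (1, 3, 2): 21 + (-5) + 28 = 44
σ = (2, 1, 3): 12 + 17 + (-3) = 26
σ = (2, 3, 1): 12 + (-5) + (-1) = 6
σ = (3, 1, 2): 28 + 17 + 28 = 73
σ = (3, 2, 1): 28 + (-9) + (-1) = 18
Optimal value attained by: σ = (3, 1, 2).
Answer: det⊕(W) = 73; verdict: NONSINGULAR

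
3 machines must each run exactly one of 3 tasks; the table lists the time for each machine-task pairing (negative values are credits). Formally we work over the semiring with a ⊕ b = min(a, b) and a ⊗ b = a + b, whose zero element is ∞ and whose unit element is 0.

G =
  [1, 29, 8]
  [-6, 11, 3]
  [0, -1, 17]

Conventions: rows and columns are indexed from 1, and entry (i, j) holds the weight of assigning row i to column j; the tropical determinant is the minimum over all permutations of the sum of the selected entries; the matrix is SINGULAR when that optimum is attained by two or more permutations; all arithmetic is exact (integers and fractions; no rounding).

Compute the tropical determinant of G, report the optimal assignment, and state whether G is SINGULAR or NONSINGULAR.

σ = (1, 2, 3): 1 + 11 + 17 = 29
σ = (1, 3, 2): 1 + 3 + (-1) = 3
σ = (2, 1, 3): 29 + (-6) + 17 = 40
σ = (2, 3, 1): 29 + 3 + 0 = 32
σ = (3, 1, 2): 8 + (-6) + (-1) = 1
σ = (3, 2, 1): 8 + 11 + 0 = 19
Optimal value attained by: σ = (3, 1, 2).
Answer: det⊕(G) = 1; verdict: NONSINGULAR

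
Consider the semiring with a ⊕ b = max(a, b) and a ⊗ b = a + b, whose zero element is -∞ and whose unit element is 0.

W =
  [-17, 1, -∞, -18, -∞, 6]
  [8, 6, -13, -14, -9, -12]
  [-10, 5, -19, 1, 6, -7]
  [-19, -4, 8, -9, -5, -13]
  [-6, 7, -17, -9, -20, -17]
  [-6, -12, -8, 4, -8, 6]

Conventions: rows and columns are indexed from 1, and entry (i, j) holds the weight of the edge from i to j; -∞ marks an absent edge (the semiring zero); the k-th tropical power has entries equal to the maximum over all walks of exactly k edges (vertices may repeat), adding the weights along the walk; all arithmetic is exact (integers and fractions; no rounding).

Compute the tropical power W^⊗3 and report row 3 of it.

W^⊗2:
  [9, 7, -2, 10, -2, 12]
  [14, 12, -6, -8, -3, 14]
  [13, 13, 9, -3, -4, -1]
  [4, 13, -1, 9, 14, 1]
  [15, 13, -1, -7, -2, 0]
  [0, 0, 12, 10, -1, 12]
W^⊗3:
  [15, 13, 18, 16, 5, 18]
  [20, 18, 6, 18, 6, 20]
  [21, 19, 5, 10, 15, 19]
  [21, 21, 17, 5, 5, 10]
  [21, 19, 1, 4, 5, 21]
  [8, 17, 18, 16, 18, 18]
Answer: row 3 of W^⊗3 = [21, 19, 5, 10, 15, 19]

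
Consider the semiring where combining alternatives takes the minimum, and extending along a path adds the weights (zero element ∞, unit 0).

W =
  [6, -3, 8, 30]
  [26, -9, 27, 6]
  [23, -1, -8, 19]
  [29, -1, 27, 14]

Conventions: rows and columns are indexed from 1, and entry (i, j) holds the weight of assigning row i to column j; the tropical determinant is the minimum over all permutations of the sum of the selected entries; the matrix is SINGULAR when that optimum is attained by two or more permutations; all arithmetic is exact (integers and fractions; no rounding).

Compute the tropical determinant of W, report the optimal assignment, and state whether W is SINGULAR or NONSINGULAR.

σ = (1, 2, 3, 4): 6 + (-9) + (-8) + 14 = 3
σ = (1, 2, 4, 3): 6 + (-9) + 19 + 27 = 43
σ = (1, 3, 2, 4): 6 + 27 + (-1) + 14 = 46
σ = (1, 3, 4, 2): 6 + 27 + 19 + (-1) = 51
σ = (1, 4, 2, 3): 6 + 6 + (-1) + 27 = 38
σ = (1, 4, 3, 2): 6 + 6 + (-8) + (-1) = 3
σ = (2, 1, 3, 4): (-3) + 26 + (-8) + 14 = 29
σ = (2, 1, 4, 3): (-3) + 26 + 19 + 27 = 69
σ = (2, 3, 1, 4): (-3) + 27 + 23 + 14 = 61
σ = (2, 3, 4, 1): (-3) + 27 + 19 + 29 = 72
σ = (2, 4, 1, 3): (-3) + 6 + 23 + 27 = 53
σ = (2, 4, 3, 1): (-3) + 6 + (-8) + 29 = 24
σ = (3, 1, 2, 4): 8 + 26 + (-1) + 14 = 47
σ = (3, 1, 4, 2): 8 + 26 + 19 + (-1) = 52
σ = (3, 2, 1, 4): 8 + (-9) + 23 + 14 = 36
σ = (3, 2, 4, 1): 8 + (-9) + 19 + 29 = 47
σ = (3, 4, 1, 2): 8 + 6 + 23 + (-1) = 36
σ = (3, 4, 2, 1): 8 + 6 + (-1) + 29 = 42
σ = (4, 1, 2, 3): 30 + 26 + (-1) + 27 = 82
σ = (4, 1, 3, 2): 30 + 26 + (-8) + (-1) = 47
σ = (4, 2, 1, 3): 30 + (-9) + 23 + 27 = 71
σ = (4, 2, 3, 1): 30 + (-9) + (-8) + 29 = 42
σ = (4, 3, 1, 2): 30 + 27 + 23 + (-1) = 79
σ = (4, 3, 2, 1): 30 + 27 + (-1) + 29 = 85
Optimal value attained by: σ = (1, 2, 3, 4).
Answer: det⊕(W) = 3; verdict: SINGULAR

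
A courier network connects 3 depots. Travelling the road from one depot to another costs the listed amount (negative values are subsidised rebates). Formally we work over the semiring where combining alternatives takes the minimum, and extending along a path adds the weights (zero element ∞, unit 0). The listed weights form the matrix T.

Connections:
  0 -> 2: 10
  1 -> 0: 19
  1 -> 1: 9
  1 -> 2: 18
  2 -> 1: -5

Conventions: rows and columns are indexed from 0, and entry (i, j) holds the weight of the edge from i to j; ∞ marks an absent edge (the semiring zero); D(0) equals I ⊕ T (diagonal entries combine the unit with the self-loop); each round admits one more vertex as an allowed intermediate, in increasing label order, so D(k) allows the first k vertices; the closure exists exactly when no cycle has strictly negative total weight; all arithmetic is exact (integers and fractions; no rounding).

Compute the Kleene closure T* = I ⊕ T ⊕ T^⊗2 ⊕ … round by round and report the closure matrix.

D(0):
  [0, ∞, 10]
  [19, 0, 18]
  [∞, -5, 0]
D(1):
  [0, ∞, 10]
  [19, 0, 18]
  [∞, -5, 0]
D(2):
  [0, ∞, 10]
  [19, 0, 18]
  [14, -5, 0]
D(3):
  [0, 5, 10]
  [19, 0, 18]
  [14, -5, 0]
Answer: T* = [[0, 5, 10], [19, 0, 18], [14, -5, 0]]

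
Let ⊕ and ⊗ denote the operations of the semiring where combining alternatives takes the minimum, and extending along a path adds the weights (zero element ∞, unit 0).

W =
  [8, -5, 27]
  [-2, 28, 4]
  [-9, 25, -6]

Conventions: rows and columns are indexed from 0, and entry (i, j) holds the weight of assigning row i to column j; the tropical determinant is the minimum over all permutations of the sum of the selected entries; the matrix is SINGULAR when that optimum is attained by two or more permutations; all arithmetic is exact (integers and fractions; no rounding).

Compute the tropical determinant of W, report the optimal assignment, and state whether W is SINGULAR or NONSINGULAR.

σ = (0, 1, 2): 8 + 28 + (-6) = 30
σ = (0, 2, 1): 8 + 4 + 25 = 37
σ = (1, 0, 2): (-5) + (-2) + (-6) = -13
σ = (1, 2, 0): (-5) + 4 + (-9) = -10
σ = (2, 0, 1): 27 + (-2) + 25 = 50
σ = (2, 1, 0): 27 + 28 + (-9) = 46
Optimal value attained by: σ = (1, 0, 2).
Answer: det⊕(W) = -13; verdict: NONSINGULAR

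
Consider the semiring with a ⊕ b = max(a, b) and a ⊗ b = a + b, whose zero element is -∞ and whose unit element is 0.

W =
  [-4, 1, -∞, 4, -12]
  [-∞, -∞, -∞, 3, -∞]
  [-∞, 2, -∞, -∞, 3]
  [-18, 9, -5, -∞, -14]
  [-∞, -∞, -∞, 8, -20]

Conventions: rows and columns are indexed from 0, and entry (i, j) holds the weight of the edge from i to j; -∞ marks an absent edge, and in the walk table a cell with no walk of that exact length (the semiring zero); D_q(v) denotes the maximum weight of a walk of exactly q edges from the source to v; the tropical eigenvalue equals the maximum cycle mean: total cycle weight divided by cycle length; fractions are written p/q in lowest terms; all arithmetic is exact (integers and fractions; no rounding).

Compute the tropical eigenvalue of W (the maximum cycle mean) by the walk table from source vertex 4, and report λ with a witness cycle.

q=0: [-∞, -∞, -∞, -∞, 0]
q=1: [-∞, -∞, -∞, 8, -20]
q=2: [-10, 17, 3, -12, -6]
q=3: [-14, 5, -17, 20, 6]
q=4: [2, 29, 15, 14, 6]
q=5: [-2, 23, 9, 32, 18]
Optimal cycle mean attained by: cycle 1->3->1, total 3 + 9, length 2.
Answer: λ = 6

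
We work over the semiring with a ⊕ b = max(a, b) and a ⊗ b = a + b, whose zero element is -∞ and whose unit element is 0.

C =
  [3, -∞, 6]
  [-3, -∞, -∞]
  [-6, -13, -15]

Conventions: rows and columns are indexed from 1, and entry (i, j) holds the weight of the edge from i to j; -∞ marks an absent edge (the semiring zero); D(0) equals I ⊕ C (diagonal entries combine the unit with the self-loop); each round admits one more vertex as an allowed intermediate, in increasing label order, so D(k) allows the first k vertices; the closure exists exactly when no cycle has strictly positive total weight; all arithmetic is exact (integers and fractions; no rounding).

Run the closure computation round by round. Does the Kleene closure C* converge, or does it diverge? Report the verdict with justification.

Detection: at round 0, diagonal entry (1, 1) turns strictly positive.
Key observation: the cycle 1->1 has total weight 3, which is strictly positive.
Answer: DIVERGES — positive cycle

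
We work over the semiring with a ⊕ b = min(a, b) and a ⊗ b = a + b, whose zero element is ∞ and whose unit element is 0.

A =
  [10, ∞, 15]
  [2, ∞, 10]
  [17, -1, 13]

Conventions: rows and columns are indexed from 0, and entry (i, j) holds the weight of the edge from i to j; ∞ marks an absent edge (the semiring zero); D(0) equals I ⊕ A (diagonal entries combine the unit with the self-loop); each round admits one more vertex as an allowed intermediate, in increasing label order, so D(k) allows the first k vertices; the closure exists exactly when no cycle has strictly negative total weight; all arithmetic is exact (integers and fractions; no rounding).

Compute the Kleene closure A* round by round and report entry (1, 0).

D(0):
  [0, ∞, 15]
  [2, 0, 10]
  [17, -1, 0]
D(1):
  [0, ∞, 15]
  [2, 0, 10]
  [17, -1, 0]
D(2):
  [0, ∞, 15]
  [2, 0, 10]
  [1, -1, 0]
D(3):
  [0, 14, 15]
  [2, 0, 10]
  [1, -1, 0]
Answer: A*[1][0] = 2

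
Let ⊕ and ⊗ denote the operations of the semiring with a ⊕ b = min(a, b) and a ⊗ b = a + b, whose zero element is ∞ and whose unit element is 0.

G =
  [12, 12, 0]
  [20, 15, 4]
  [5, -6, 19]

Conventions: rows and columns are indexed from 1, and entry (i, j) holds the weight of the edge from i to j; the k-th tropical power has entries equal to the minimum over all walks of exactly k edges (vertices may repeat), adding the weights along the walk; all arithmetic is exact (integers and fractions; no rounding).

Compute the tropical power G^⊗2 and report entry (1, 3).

G^⊗2:
  [5, -6, 12]
  [9, -2, 19]
  [14, 9, -2]
Key observation: the optimum is the walk 1->1->3, with weight 12 + 0 = 12.
Optimal value attained by: walk 1->1->3.
Answer: (G^⊗2)[1][3] = 12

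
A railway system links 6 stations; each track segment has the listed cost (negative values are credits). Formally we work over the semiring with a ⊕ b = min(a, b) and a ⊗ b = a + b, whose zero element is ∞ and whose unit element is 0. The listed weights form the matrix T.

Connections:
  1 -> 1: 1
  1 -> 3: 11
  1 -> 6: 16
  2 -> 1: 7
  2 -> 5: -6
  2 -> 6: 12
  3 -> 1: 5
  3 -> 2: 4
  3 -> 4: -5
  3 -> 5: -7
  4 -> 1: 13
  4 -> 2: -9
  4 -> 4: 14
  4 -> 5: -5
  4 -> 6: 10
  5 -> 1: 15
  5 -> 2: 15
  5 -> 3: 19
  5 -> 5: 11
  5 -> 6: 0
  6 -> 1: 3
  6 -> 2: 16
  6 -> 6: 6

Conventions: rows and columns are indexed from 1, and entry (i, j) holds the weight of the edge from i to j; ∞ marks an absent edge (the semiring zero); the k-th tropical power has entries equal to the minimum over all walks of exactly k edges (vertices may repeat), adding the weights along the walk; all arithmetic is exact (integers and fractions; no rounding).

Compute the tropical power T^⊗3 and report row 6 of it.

T^⊗2:
  [2, 15, 12, 6, 4, 17]
  [8, 9, 13, ∞, 5, -6]
  [6, -14, 12, 9, -10, -7]
  [-2, 5, 14, 28, -15, -5]
  [3, 16, 26, 14, 9, 6]
  [4, 22, 14, ∞, 10, 12]
T^⊗3:
  [3, -3, 13, 7, 1, 4]
  [-3, 10, 19, 8, 3, 0]
  [-7, 0, 9, 7, -20, -10]
  [-2, 0, 4, 9, -4, -15]
  [4, 5, 14, 21, 9, 9]
  [5, 18, 15, 9, 7, 10]
Answer: row 6 of T^⊗3 = [5, 18, 15, 9, 7, 10]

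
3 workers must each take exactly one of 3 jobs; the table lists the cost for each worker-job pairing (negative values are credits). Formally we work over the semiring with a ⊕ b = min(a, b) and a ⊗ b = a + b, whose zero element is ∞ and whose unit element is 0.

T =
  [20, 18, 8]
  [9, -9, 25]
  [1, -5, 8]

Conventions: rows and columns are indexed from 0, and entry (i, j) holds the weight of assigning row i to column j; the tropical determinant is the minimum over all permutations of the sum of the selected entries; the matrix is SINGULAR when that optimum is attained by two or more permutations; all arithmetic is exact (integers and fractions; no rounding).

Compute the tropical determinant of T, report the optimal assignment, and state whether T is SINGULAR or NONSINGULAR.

σ = (0, 1, 2): 20 + (-9) + 8 = 19
σ = (0, 2, 1): 20 + 25 + (-5) = 40
σ = (1, 0, 2): 18 + 9 + 8 = 35
σ = (1, 2, 0): 18 + 25 + 1 = 44
σ = (2, 0, 1): 8 + 9 + (-5) = 12
σ = (2, 1, 0): 8 + (-9) + 1 = 0
Optimal value attained by: σ = (2, 1, 0).
Answer: det⊕(T) = 0; verdict: NONSINGULAR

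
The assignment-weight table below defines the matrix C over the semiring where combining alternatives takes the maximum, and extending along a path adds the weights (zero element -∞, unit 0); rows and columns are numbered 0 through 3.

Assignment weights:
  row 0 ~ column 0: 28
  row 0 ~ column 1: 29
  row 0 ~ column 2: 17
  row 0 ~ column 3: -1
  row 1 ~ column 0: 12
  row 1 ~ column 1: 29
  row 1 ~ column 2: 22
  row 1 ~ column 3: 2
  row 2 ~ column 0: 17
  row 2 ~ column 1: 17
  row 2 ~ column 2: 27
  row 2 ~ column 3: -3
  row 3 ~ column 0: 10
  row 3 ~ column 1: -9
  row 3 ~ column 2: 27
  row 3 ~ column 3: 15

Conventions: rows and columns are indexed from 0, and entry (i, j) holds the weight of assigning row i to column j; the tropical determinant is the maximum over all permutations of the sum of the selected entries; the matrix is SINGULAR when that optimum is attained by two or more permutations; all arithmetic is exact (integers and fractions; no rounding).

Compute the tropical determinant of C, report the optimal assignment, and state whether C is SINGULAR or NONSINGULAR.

σ = (0, 1, 2, 3): 28 + 29 + 27 + 15 = 99
σ = (0, 1, 3, 2): 28 + 29 + (-3) + 27 = 81
σ = (0, 2, 1, 3): 28 + 22 + 17 + 15 = 82
σ = (0, 2, 3, 1): 28 + 22 + (-3) + (-9) = 38
σ = (0, 3, 1, 2): 28 + 2 + 17 + 27 = 74
σ = (0, 3, 2, 1): 28 + 2 + 27 + (-9) = 48
σ = (1, 0, 2, 3): 29 + 12 + 27 + 15 = 83
σ = (1, 0, 3, 2): 29 + 12 + (-3) + 27 = 65
σ = (1, 2, 0, 3): 29 + 22 + 17 + 15 = 83
σ = (1, 2, 3, 0): 29 + 22 + (-3) + 10 = 58
σ = (1, 3, 0, 2): 29 + 2 + 17 + 27 = 75
σ = (1, 3, 2, 0): 29 + 2 + 27 + 10 = 68
σ = (2, 0, 1, 3): 17 + 12 + 17 + 15 = 61
σ = (2, 0, 3, 1): 17 + 12 + (-3) + (-9) = 17
σ = (2, 1, 0, 3): 17 + 29 + 17 + 15 = 78
σ = (2, 1, 3, 0): 17 + 29 + (-3) + 10 = 53
σ = (2, 3, 0, 1): 17 + 2 + 17 + (-9) = 27
σ = (2, 3, 1, 0): 17 + 2 + 17 + 10 = 46
σ = (3, 0, 1, 2): (-1) + 12 + 17 + 27 = 55
σ = (3, 0, 2, 1): (-1) + 12 + 27 + (-9) = 29
σ = (3, 1, 0, 2): (-1) + 29 + 17 + 27 = 72
σ = (3, 1, 2, 0): (-1) + 29 + 27 + 10 = 65
σ = (3, 2, 0, 1): (-1) + 22 + 17 + (-9) = 29
σ = (3, 2, 1, 0): (-1) + 22 + 17 + 10 = 48
Optimal value attained by: σ = (0, 1, 2, 3).
Answer: det⊕(C) = 99; verdict: NONSINGULAR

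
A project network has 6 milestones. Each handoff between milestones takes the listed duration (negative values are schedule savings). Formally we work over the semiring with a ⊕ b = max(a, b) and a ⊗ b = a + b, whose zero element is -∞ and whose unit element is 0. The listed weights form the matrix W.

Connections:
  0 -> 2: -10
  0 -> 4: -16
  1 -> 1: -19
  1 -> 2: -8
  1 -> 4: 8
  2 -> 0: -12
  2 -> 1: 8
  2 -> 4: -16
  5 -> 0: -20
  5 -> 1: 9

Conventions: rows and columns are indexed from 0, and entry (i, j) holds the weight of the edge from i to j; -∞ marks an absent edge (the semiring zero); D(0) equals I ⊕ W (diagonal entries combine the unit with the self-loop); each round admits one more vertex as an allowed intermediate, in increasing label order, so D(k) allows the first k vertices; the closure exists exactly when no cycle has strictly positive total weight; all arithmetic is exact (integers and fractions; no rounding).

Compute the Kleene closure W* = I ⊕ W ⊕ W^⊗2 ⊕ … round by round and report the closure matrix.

D(0):
  [0, -∞, -10, -∞, -16, -∞]
  [-∞, 0, -8, -∞, 8, -∞]
  [-12, 8, 0, -∞, -16, -∞]
  [-∞, -∞, -∞, 0, -∞, -∞]
  [-∞, -∞, -∞, -∞, 0, -∞]
  [-20, 9, -∞, -∞, -∞, 0]
D(1):
  [0, -∞, -10, -∞, -16, -∞]
  [-∞, 0, -8, -∞, 8, -∞]
  [-12, 8, 0, -∞, -16, -∞]
  [-∞, -∞, -∞, 0, -∞, -∞]
  [-∞, -∞, -∞, -∞, 0, -∞]
  [-20, 9, -30, -∞, -36, 0]
D(2):
  [0, -∞, -10, -∞, -16, -∞]
  [-∞, 0, -8, -∞, 8, -∞]
  [-12, 8, 0, -∞, 16, -∞]
  [-∞, -∞, -∞, 0, -∞, -∞]
  [-∞, -∞, -∞, -∞, 0, -∞]
  [-20, 9, 1, -∞, 17, 0]
D(3):
  [0, -2, -10, -∞, 6, -∞]
  [-20, 0, -8, -∞, 8, -∞]
  [-12, 8, 0, -∞, 16, -∞]
  [-∞, -∞, -∞, 0, -∞, -∞]
  [-∞, -∞, -∞, -∞, 0, -∞]
  [-11, 9, 1, -∞, 17, 0]
D(4):
  [0, -2, -10, -∞, 6, -∞]
  [-20, 0, -8, -∞, 8, -∞]
  [-12, 8, 0, -∞, 16, -∞]
  [-∞, -∞, -∞, 0, -∞, -∞]
  [-∞, -∞, -∞, -∞, 0, -∞]
  [-11, 9, 1, -∞, 17, 0]
D(5):
  [0, -2, -10, -∞, 6, -∞]
  [-20, 0, -8, -∞, 8, -∞]
  [-12, 8, 0, -∞, 16, -∞]
  [-∞, -∞, -∞, 0, -∞, -∞]
  [-∞, -∞, -∞, -∞, 0, -∞]
  [-11, 9, 1, -∞, 17, 0]
D(6):
  [0, -2, -10, -∞, 6, -∞]
  [-20, 0, -8, -∞, 8, -∞]
  [-12, 8, 0, -∞, 16, -∞]
  [-∞, -∞, -∞, 0, -∞, -∞]
  [-∞, -∞, -∞, -∞, 0, -∞]
  [-11, 9, 1, -∞, 17, 0]
Answer: W* = [[0, -2, -10, -∞, 6, -∞], [-20, 0, -8, -∞, 8, -∞], [-12, 8, 0, -∞, 16, -∞], [-∞, -∞, -∞, 0, -∞, -∞], [-∞, -∞, -∞, -∞, 0, -∞], [-11, 9, 1, -∞, 17, 0]]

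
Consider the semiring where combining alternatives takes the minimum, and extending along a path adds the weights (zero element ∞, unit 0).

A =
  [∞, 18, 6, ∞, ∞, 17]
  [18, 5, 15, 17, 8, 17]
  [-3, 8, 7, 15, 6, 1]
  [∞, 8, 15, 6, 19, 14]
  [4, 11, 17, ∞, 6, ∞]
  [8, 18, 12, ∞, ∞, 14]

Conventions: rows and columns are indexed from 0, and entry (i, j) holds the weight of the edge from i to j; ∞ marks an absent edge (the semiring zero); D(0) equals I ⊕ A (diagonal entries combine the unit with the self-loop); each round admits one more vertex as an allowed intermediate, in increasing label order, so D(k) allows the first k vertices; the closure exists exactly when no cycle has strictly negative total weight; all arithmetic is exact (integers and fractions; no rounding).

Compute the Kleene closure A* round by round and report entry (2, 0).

D(0):
  [0, 18, 6, ∞, ∞, 17]
  [18, 0, 15, 17, 8, 17]
  [-3, 8, 0, 15, 6, 1]
  [∞, 8, 15, 0, 19, 14]
  [4, 11, 17, ∞, 0, ∞]
  [8, 18, 12, ∞, ∞, 0]
D(1):
  [0, 18, 6, ∞, ∞, 17]
  [18, 0, 15, 17, 8, 17]
  [-3, 8, 0, 15, 6, 1]
  [∞, 8, 15, 0, 19, 14]
  [4, 11, 10, ∞, 0, 21]
  [8, 18, 12, ∞, ∞, 0]
D(2):
  [0, 18, 6, 35, 26, 17]
  [18, 0, 15, 17, 8, 17]
  [-3, 8, 0, 15, 6, 1]
  [26, 8, 15, 0, 16, 14]
  [4, 11, 10, 28, 0, 21]
  [8, 18, 12, 35, 26, 0]
D(3):
  [0, 14, 6, 21, 12, 7]
  [12, 0, 15, 17, 8, 16]
  [-3, 8, 0, 15, 6, 1]
  [12, 8, 15, 0, 16, 14]
  [4, 11, 10, 25, 0, 11]
  [8, 18, 12, 27, 18, 0]
D(4):
  [0, 14, 6, 21, 12, 7]
  [12, 0, 15, 17, 8, 16]
  [-3, 8, 0, 15, 6, 1]
  [12, 8, 15, 0, 16, 14]
  [4, 11, 10, 25, 0, 11]
  [8, 18, 12, 27, 18, 0]
D(5):
  [0, 14, 6, 21, 12, 7]
  [12, 0, 15, 17, 8, 16]
  [-3, 8, 0, 15, 6, 1]
  [12, 8, 15, 0, 16, 14]
  [4, 11, 10, 25, 0, 11]
  [8, 18, 12, 27, 18, 0]
D(6):
  [0, 14, 6, 21, 12, 7]
  [12, 0, 15, 17, 8, 16]
  [-3, 8, 0, 15, 6, 1]
  [12, 8, 15, 0, 16, 14]
  [4, 11, 10, 25, 0, 11]
  [8, 18, 12, 27, 18, 0]
Answer: A*[2][0] = -3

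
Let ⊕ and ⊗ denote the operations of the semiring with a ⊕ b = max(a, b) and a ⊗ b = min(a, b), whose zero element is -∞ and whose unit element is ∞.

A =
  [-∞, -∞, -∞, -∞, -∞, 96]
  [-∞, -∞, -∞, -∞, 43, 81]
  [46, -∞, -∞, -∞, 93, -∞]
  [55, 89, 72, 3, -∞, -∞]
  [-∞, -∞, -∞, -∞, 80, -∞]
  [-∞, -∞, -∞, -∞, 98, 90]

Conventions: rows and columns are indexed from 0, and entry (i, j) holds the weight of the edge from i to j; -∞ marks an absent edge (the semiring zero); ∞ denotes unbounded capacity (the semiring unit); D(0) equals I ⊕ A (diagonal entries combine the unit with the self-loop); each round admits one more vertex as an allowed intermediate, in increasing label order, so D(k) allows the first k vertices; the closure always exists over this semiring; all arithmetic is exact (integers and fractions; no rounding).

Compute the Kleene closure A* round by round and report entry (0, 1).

D(0):
  [∞, -∞, -∞, -∞, -∞, 96]
  [-∞, ∞, -∞, -∞, 43, 81]
  [46, -∞, ∞, -∞, 93, -∞]
  [55, 89, 72, ∞, -∞, -∞]
  [-∞, -∞, -∞, -∞, ∞, -∞]
  [-∞, -∞, -∞, -∞, 98, ∞]
D(1):
  [∞, -∞, -∞, -∞, -∞, 96]
  [-∞, ∞, -∞, -∞, 43, 81]
  [46, -∞, ∞, -∞, 93, 46]
  [55, 89, 72, ∞, -∞, 55]
  [-∞, -∞, -∞, -∞, ∞, -∞]
  [-∞, -∞, -∞, -∞, 98, ∞]
D(2):
  [∞, -∞, -∞, -∞, -∞, 96]
  [-∞, ∞, -∞, -∞, 43, 81]
  [46, -∞, ∞, -∞, 93, 46]
  [55, 89, 72, ∞, 43, 81]
  [-∞, -∞, -∞, -∞, ∞, -∞]
  [-∞, -∞, -∞, -∞, 98, ∞]
D(3):
  [∞, -∞, -∞, -∞, -∞, 96]
  [-∞, ∞, -∞, -∞, 43, 81]
  [46, -∞, ∞, -∞, 93, 46]
  [55, 89, 72, ∞, 72, 81]
  [-∞, -∞, -∞, -∞, ∞, -∞]
  [-∞, -∞, -∞, -∞, 98, ∞]
D(4):
  [∞, -∞, -∞, -∞, -∞, 96]
  [-∞, ∞, -∞, -∞, 43, 81]
  [46, -∞, ∞, -∞, 93, 46]
  [55, 89, 72, ∞, 72, 81]
  [-∞, -∞, -∞, -∞, ∞, -∞]
  [-∞, -∞, -∞, -∞, 98, ∞]
D(5):
  [∞, -∞, -∞, -∞, -∞, 96]
  [-∞, ∞, -∞, -∞, 43, 81]
  [46, -∞, ∞, -∞, 93, 46]
  [55, 89, 72, ∞, 72, 81]
  [-∞, -∞, -∞, -∞, ∞, -∞]
  [-∞, -∞, -∞, -∞, 98, ∞]
D(6):
  [∞, -∞, -∞, -∞, 96, 96]
  [-∞, ∞, -∞, -∞, 81, 81]
  [46, -∞, ∞, -∞, 93, 46]
  [55, 89, 72, ∞, 81, 81]
  [-∞, -∞, -∞, -∞, ∞, -∞]
  [-∞, -∞, -∞, -∞, 98, ∞]
Answer: A*[0][1] = -∞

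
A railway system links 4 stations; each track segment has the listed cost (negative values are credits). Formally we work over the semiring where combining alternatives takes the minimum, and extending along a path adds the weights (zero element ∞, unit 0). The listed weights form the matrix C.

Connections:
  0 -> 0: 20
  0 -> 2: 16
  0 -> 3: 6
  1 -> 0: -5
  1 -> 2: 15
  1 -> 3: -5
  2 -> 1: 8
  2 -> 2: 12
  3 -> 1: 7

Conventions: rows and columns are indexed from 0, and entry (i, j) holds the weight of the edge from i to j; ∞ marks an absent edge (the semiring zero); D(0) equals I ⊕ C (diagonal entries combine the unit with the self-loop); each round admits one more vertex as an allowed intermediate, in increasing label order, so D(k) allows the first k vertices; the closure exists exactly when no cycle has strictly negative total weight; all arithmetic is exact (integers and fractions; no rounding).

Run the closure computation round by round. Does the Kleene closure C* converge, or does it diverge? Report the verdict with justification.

D(0):
  [0, ∞, 16, 6]
  [-5, 0, 15, -5]
  [∞, 8, 0, ∞]
  [∞, 7, ∞, 0]
D(1):
  [0, ∞, 16, 6]
  [-5, 0, 11, -5]
  [∞, 8, 0, ∞]
  [∞, 7, ∞, 0]
D(2):
  [0, ∞, 16, 6]
  [-5, 0, 11, -5]
  [3, 8, 0, 3]
  [2, 7, 18, 0]
D(3):
  [0, 24, 16, 6]
  [-5, 0, 11, -5]
  [3, 8, 0, 3]
  [2, 7, 18, 0]
D(4):
  [0, 13, 16, 6]
  [-5, 0, 11, -5]
  [3, 8, 0, 3]
  [2, 7, 18, 0]
Key observation: every diagonal entry stays at the unit through all rounds, so no improving cycle exists.
Answer: CONVERGES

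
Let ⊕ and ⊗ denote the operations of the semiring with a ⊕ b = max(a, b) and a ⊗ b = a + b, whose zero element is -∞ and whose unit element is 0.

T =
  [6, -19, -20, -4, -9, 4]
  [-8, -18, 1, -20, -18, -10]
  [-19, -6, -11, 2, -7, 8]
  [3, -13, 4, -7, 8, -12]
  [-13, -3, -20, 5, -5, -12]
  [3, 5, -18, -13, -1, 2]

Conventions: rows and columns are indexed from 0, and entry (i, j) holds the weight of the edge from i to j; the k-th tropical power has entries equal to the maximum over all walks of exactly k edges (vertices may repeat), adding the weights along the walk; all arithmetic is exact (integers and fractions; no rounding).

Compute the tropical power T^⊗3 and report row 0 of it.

T^⊗2:
  [12, 9, 0, 2, 4, 10]
  [-2, -5, -10, 3, -6, 9]
  [11, 13, 6, -2, 10, 10]
  [9, 5, -3, 13, 3, 12]
  [8, -7, 9, 0, 13, -7]
  [9, 7, 6, 4, 1, 7]
T^⊗3:
  [18, 15, 10, 9, 10, 16]
  [12, 14, 7, -1, 11, 11]
  [17, 15, 14, 15, 9, 15]
  [16, 17, 17, 8, 21, 14]
  [14, 10, 4, 18, 8, 17]
  [15, 12, 8, 8, 12, 14]
Answer: row 0 of T^⊗3 = [18, 15, 10, 9, 10, 16]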